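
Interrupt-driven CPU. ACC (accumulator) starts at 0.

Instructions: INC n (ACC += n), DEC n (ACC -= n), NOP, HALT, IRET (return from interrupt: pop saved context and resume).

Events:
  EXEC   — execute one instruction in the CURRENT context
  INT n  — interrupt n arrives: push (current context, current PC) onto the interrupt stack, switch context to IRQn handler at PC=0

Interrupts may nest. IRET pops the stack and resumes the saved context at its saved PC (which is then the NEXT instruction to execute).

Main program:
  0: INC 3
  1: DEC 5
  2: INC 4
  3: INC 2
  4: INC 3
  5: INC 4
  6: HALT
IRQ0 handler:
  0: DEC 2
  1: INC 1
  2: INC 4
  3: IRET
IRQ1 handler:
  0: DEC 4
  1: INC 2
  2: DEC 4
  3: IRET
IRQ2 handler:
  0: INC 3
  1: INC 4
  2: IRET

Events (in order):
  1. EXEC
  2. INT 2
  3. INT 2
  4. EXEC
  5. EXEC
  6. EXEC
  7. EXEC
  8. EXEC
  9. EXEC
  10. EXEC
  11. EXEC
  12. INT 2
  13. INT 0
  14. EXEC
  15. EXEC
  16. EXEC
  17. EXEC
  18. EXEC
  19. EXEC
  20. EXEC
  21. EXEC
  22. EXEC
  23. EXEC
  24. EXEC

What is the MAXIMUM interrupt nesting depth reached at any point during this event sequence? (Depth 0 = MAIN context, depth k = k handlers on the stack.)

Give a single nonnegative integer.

Event 1 (EXEC): [MAIN] PC=0: INC 3 -> ACC=3 [depth=0]
Event 2 (INT 2): INT 2 arrives: push (MAIN, PC=1), enter IRQ2 at PC=0 (depth now 1) [depth=1]
Event 3 (INT 2): INT 2 arrives: push (IRQ2, PC=0), enter IRQ2 at PC=0 (depth now 2) [depth=2]
Event 4 (EXEC): [IRQ2] PC=0: INC 3 -> ACC=6 [depth=2]
Event 5 (EXEC): [IRQ2] PC=1: INC 4 -> ACC=10 [depth=2]
Event 6 (EXEC): [IRQ2] PC=2: IRET -> resume IRQ2 at PC=0 (depth now 1) [depth=1]
Event 7 (EXEC): [IRQ2] PC=0: INC 3 -> ACC=13 [depth=1]
Event 8 (EXEC): [IRQ2] PC=1: INC 4 -> ACC=17 [depth=1]
Event 9 (EXEC): [IRQ2] PC=2: IRET -> resume MAIN at PC=1 (depth now 0) [depth=0]
Event 10 (EXEC): [MAIN] PC=1: DEC 5 -> ACC=12 [depth=0]
Event 11 (EXEC): [MAIN] PC=2: INC 4 -> ACC=16 [depth=0]
Event 12 (INT 2): INT 2 arrives: push (MAIN, PC=3), enter IRQ2 at PC=0 (depth now 1) [depth=1]
Event 13 (INT 0): INT 0 arrives: push (IRQ2, PC=0), enter IRQ0 at PC=0 (depth now 2) [depth=2]
Event 14 (EXEC): [IRQ0] PC=0: DEC 2 -> ACC=14 [depth=2]
Event 15 (EXEC): [IRQ0] PC=1: INC 1 -> ACC=15 [depth=2]
Event 16 (EXEC): [IRQ0] PC=2: INC 4 -> ACC=19 [depth=2]
Event 17 (EXEC): [IRQ0] PC=3: IRET -> resume IRQ2 at PC=0 (depth now 1) [depth=1]
Event 18 (EXEC): [IRQ2] PC=0: INC 3 -> ACC=22 [depth=1]
Event 19 (EXEC): [IRQ2] PC=1: INC 4 -> ACC=26 [depth=1]
Event 20 (EXEC): [IRQ2] PC=2: IRET -> resume MAIN at PC=3 (depth now 0) [depth=0]
Event 21 (EXEC): [MAIN] PC=3: INC 2 -> ACC=28 [depth=0]
Event 22 (EXEC): [MAIN] PC=4: INC 3 -> ACC=31 [depth=0]
Event 23 (EXEC): [MAIN] PC=5: INC 4 -> ACC=35 [depth=0]
Event 24 (EXEC): [MAIN] PC=6: HALT [depth=0]
Max depth observed: 2

Answer: 2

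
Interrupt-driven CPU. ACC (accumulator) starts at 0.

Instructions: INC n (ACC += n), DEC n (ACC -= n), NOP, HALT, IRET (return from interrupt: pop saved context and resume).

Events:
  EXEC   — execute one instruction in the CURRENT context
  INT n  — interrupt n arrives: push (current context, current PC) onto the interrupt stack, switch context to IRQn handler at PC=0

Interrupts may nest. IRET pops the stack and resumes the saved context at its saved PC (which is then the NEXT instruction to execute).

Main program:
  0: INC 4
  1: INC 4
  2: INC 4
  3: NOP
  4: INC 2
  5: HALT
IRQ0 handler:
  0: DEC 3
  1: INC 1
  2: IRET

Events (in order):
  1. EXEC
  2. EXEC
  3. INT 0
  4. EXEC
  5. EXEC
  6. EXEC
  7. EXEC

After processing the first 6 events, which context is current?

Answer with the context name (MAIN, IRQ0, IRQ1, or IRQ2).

Answer: MAIN

Derivation:
Event 1 (EXEC): [MAIN] PC=0: INC 4 -> ACC=4
Event 2 (EXEC): [MAIN] PC=1: INC 4 -> ACC=8
Event 3 (INT 0): INT 0 arrives: push (MAIN, PC=2), enter IRQ0 at PC=0 (depth now 1)
Event 4 (EXEC): [IRQ0] PC=0: DEC 3 -> ACC=5
Event 5 (EXEC): [IRQ0] PC=1: INC 1 -> ACC=6
Event 6 (EXEC): [IRQ0] PC=2: IRET -> resume MAIN at PC=2 (depth now 0)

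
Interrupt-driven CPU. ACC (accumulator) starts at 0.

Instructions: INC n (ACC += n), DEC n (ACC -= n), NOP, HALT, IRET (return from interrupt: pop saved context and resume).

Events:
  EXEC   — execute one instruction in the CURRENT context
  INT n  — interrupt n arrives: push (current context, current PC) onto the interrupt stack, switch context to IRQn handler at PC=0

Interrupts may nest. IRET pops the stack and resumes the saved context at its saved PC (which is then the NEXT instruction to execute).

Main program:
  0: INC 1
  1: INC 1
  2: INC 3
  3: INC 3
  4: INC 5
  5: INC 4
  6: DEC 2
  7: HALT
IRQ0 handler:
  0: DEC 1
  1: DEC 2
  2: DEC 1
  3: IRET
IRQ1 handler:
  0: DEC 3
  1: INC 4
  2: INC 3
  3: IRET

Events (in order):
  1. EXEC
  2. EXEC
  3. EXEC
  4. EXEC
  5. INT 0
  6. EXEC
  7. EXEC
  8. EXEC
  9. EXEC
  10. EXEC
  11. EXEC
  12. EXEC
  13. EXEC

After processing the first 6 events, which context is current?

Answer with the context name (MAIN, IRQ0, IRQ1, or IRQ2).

Answer: IRQ0

Derivation:
Event 1 (EXEC): [MAIN] PC=0: INC 1 -> ACC=1
Event 2 (EXEC): [MAIN] PC=1: INC 1 -> ACC=2
Event 3 (EXEC): [MAIN] PC=2: INC 3 -> ACC=5
Event 4 (EXEC): [MAIN] PC=3: INC 3 -> ACC=8
Event 5 (INT 0): INT 0 arrives: push (MAIN, PC=4), enter IRQ0 at PC=0 (depth now 1)
Event 6 (EXEC): [IRQ0] PC=0: DEC 1 -> ACC=7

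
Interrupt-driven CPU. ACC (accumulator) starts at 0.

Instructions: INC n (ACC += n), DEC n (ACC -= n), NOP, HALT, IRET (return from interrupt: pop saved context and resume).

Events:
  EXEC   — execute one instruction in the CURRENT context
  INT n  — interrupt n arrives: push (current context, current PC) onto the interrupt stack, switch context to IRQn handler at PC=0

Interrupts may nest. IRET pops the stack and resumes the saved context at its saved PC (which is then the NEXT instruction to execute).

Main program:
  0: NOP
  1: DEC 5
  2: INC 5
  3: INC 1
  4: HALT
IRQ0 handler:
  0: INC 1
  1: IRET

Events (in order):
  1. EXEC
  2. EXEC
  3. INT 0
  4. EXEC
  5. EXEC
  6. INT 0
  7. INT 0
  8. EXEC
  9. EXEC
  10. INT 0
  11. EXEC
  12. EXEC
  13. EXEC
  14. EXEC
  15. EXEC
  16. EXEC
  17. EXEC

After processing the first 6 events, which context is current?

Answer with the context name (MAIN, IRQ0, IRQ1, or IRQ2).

Event 1 (EXEC): [MAIN] PC=0: NOP
Event 2 (EXEC): [MAIN] PC=1: DEC 5 -> ACC=-5
Event 3 (INT 0): INT 0 arrives: push (MAIN, PC=2), enter IRQ0 at PC=0 (depth now 1)
Event 4 (EXEC): [IRQ0] PC=0: INC 1 -> ACC=-4
Event 5 (EXEC): [IRQ0] PC=1: IRET -> resume MAIN at PC=2 (depth now 0)
Event 6 (INT 0): INT 0 arrives: push (MAIN, PC=2), enter IRQ0 at PC=0 (depth now 1)

Answer: IRQ0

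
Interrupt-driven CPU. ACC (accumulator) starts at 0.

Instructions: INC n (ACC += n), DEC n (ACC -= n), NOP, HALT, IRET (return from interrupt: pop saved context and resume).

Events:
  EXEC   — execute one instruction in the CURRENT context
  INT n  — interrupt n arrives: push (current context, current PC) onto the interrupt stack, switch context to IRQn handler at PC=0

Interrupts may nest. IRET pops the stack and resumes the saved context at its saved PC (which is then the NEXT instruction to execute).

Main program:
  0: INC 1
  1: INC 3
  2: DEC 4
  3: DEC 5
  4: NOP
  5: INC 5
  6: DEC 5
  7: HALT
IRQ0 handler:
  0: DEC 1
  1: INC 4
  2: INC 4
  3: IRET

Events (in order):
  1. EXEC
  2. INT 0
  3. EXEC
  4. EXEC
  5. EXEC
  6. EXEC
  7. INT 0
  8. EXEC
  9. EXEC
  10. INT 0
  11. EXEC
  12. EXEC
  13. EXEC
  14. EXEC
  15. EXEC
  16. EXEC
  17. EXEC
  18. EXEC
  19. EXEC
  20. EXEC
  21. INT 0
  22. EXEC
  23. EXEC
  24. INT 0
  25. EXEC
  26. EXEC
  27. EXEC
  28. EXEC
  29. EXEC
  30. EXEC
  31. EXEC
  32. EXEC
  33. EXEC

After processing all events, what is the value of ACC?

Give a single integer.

Answer: 30

Derivation:
Event 1 (EXEC): [MAIN] PC=0: INC 1 -> ACC=1
Event 2 (INT 0): INT 0 arrives: push (MAIN, PC=1), enter IRQ0 at PC=0 (depth now 1)
Event 3 (EXEC): [IRQ0] PC=0: DEC 1 -> ACC=0
Event 4 (EXEC): [IRQ0] PC=1: INC 4 -> ACC=4
Event 5 (EXEC): [IRQ0] PC=2: INC 4 -> ACC=8
Event 6 (EXEC): [IRQ0] PC=3: IRET -> resume MAIN at PC=1 (depth now 0)
Event 7 (INT 0): INT 0 arrives: push (MAIN, PC=1), enter IRQ0 at PC=0 (depth now 1)
Event 8 (EXEC): [IRQ0] PC=0: DEC 1 -> ACC=7
Event 9 (EXEC): [IRQ0] PC=1: INC 4 -> ACC=11
Event 10 (INT 0): INT 0 arrives: push (IRQ0, PC=2), enter IRQ0 at PC=0 (depth now 2)
Event 11 (EXEC): [IRQ0] PC=0: DEC 1 -> ACC=10
Event 12 (EXEC): [IRQ0] PC=1: INC 4 -> ACC=14
Event 13 (EXEC): [IRQ0] PC=2: INC 4 -> ACC=18
Event 14 (EXEC): [IRQ0] PC=3: IRET -> resume IRQ0 at PC=2 (depth now 1)
Event 15 (EXEC): [IRQ0] PC=2: INC 4 -> ACC=22
Event 16 (EXEC): [IRQ0] PC=3: IRET -> resume MAIN at PC=1 (depth now 0)
Event 17 (EXEC): [MAIN] PC=1: INC 3 -> ACC=25
Event 18 (EXEC): [MAIN] PC=2: DEC 4 -> ACC=21
Event 19 (EXEC): [MAIN] PC=3: DEC 5 -> ACC=16
Event 20 (EXEC): [MAIN] PC=4: NOP
Event 21 (INT 0): INT 0 arrives: push (MAIN, PC=5), enter IRQ0 at PC=0 (depth now 1)
Event 22 (EXEC): [IRQ0] PC=0: DEC 1 -> ACC=15
Event 23 (EXEC): [IRQ0] PC=1: INC 4 -> ACC=19
Event 24 (INT 0): INT 0 arrives: push (IRQ0, PC=2), enter IRQ0 at PC=0 (depth now 2)
Event 25 (EXEC): [IRQ0] PC=0: DEC 1 -> ACC=18
Event 26 (EXEC): [IRQ0] PC=1: INC 4 -> ACC=22
Event 27 (EXEC): [IRQ0] PC=2: INC 4 -> ACC=26
Event 28 (EXEC): [IRQ0] PC=3: IRET -> resume IRQ0 at PC=2 (depth now 1)
Event 29 (EXEC): [IRQ0] PC=2: INC 4 -> ACC=30
Event 30 (EXEC): [IRQ0] PC=3: IRET -> resume MAIN at PC=5 (depth now 0)
Event 31 (EXEC): [MAIN] PC=5: INC 5 -> ACC=35
Event 32 (EXEC): [MAIN] PC=6: DEC 5 -> ACC=30
Event 33 (EXEC): [MAIN] PC=7: HALT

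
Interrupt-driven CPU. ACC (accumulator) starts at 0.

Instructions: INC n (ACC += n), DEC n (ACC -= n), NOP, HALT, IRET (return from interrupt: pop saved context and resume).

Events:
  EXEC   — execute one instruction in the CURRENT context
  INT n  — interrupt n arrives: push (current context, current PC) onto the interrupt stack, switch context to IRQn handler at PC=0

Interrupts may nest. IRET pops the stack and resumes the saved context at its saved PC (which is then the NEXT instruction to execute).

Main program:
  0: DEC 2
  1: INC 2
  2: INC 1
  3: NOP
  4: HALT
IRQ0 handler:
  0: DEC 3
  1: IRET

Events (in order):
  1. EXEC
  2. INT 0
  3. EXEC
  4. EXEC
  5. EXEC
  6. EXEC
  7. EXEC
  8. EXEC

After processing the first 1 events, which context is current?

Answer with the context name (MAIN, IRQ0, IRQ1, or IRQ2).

Event 1 (EXEC): [MAIN] PC=0: DEC 2 -> ACC=-2

Answer: MAIN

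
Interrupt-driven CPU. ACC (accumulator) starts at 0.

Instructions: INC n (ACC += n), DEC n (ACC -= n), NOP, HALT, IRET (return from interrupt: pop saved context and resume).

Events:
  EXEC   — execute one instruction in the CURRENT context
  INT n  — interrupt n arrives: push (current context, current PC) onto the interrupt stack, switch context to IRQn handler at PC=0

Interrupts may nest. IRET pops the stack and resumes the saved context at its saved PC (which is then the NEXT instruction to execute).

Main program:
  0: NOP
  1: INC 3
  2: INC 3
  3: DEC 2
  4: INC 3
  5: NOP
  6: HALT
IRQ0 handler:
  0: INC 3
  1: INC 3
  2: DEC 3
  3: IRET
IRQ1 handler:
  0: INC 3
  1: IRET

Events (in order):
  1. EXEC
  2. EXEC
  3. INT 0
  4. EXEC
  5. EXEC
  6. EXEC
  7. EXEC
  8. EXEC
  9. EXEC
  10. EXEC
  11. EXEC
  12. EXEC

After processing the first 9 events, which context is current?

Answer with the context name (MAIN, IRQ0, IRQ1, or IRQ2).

Answer: MAIN

Derivation:
Event 1 (EXEC): [MAIN] PC=0: NOP
Event 2 (EXEC): [MAIN] PC=1: INC 3 -> ACC=3
Event 3 (INT 0): INT 0 arrives: push (MAIN, PC=2), enter IRQ0 at PC=0 (depth now 1)
Event 4 (EXEC): [IRQ0] PC=0: INC 3 -> ACC=6
Event 5 (EXEC): [IRQ0] PC=1: INC 3 -> ACC=9
Event 6 (EXEC): [IRQ0] PC=2: DEC 3 -> ACC=6
Event 7 (EXEC): [IRQ0] PC=3: IRET -> resume MAIN at PC=2 (depth now 0)
Event 8 (EXEC): [MAIN] PC=2: INC 3 -> ACC=9
Event 9 (EXEC): [MAIN] PC=3: DEC 2 -> ACC=7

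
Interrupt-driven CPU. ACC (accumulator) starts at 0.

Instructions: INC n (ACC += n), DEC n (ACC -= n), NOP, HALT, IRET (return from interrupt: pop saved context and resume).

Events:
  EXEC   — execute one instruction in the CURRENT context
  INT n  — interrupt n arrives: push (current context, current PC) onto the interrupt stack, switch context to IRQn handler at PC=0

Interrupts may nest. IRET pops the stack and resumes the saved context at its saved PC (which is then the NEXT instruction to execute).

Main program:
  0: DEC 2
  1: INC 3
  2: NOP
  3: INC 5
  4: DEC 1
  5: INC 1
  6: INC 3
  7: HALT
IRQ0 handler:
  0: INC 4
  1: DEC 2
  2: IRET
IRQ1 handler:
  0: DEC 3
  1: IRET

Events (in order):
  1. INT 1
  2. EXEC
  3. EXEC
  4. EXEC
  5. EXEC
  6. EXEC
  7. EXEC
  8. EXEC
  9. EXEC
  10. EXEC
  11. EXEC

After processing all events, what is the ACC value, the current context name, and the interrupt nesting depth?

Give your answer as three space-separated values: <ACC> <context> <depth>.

Event 1 (INT 1): INT 1 arrives: push (MAIN, PC=0), enter IRQ1 at PC=0 (depth now 1)
Event 2 (EXEC): [IRQ1] PC=0: DEC 3 -> ACC=-3
Event 3 (EXEC): [IRQ1] PC=1: IRET -> resume MAIN at PC=0 (depth now 0)
Event 4 (EXEC): [MAIN] PC=0: DEC 2 -> ACC=-5
Event 5 (EXEC): [MAIN] PC=1: INC 3 -> ACC=-2
Event 6 (EXEC): [MAIN] PC=2: NOP
Event 7 (EXEC): [MAIN] PC=3: INC 5 -> ACC=3
Event 8 (EXEC): [MAIN] PC=4: DEC 1 -> ACC=2
Event 9 (EXEC): [MAIN] PC=5: INC 1 -> ACC=3
Event 10 (EXEC): [MAIN] PC=6: INC 3 -> ACC=6
Event 11 (EXEC): [MAIN] PC=7: HALT

Answer: 6 MAIN 0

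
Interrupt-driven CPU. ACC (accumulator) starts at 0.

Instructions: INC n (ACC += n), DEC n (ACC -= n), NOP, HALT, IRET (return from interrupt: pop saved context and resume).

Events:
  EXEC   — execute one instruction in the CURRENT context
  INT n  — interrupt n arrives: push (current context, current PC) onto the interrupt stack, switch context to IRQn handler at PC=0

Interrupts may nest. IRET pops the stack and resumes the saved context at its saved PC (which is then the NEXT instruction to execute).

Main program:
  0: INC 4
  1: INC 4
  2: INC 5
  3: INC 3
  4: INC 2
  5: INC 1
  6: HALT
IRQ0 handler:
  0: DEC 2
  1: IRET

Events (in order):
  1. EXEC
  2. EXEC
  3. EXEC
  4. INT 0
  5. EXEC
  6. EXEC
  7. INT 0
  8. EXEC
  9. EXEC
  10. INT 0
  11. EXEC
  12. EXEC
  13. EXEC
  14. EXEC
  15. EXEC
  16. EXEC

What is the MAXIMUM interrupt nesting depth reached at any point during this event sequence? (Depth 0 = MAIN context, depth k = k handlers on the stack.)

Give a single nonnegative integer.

Event 1 (EXEC): [MAIN] PC=0: INC 4 -> ACC=4 [depth=0]
Event 2 (EXEC): [MAIN] PC=1: INC 4 -> ACC=8 [depth=0]
Event 3 (EXEC): [MAIN] PC=2: INC 5 -> ACC=13 [depth=0]
Event 4 (INT 0): INT 0 arrives: push (MAIN, PC=3), enter IRQ0 at PC=0 (depth now 1) [depth=1]
Event 5 (EXEC): [IRQ0] PC=0: DEC 2 -> ACC=11 [depth=1]
Event 6 (EXEC): [IRQ0] PC=1: IRET -> resume MAIN at PC=3 (depth now 0) [depth=0]
Event 7 (INT 0): INT 0 arrives: push (MAIN, PC=3), enter IRQ0 at PC=0 (depth now 1) [depth=1]
Event 8 (EXEC): [IRQ0] PC=0: DEC 2 -> ACC=9 [depth=1]
Event 9 (EXEC): [IRQ0] PC=1: IRET -> resume MAIN at PC=3 (depth now 0) [depth=0]
Event 10 (INT 0): INT 0 arrives: push (MAIN, PC=3), enter IRQ0 at PC=0 (depth now 1) [depth=1]
Event 11 (EXEC): [IRQ0] PC=0: DEC 2 -> ACC=7 [depth=1]
Event 12 (EXEC): [IRQ0] PC=1: IRET -> resume MAIN at PC=3 (depth now 0) [depth=0]
Event 13 (EXEC): [MAIN] PC=3: INC 3 -> ACC=10 [depth=0]
Event 14 (EXEC): [MAIN] PC=4: INC 2 -> ACC=12 [depth=0]
Event 15 (EXEC): [MAIN] PC=5: INC 1 -> ACC=13 [depth=0]
Event 16 (EXEC): [MAIN] PC=6: HALT [depth=0]
Max depth observed: 1

Answer: 1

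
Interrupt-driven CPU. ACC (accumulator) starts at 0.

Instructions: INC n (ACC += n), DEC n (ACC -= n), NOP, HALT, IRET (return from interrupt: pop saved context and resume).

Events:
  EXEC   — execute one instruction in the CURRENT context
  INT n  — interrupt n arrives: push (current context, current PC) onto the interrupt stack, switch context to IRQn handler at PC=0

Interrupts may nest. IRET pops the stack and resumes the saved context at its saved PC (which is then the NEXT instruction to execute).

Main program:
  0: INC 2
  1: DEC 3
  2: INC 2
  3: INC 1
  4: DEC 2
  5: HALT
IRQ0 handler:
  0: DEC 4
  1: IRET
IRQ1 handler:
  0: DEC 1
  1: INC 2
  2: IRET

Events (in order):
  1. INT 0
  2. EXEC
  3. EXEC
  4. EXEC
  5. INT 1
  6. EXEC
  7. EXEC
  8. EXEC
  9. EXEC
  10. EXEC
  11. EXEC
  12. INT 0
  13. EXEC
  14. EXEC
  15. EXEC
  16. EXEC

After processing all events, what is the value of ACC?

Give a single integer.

Event 1 (INT 0): INT 0 arrives: push (MAIN, PC=0), enter IRQ0 at PC=0 (depth now 1)
Event 2 (EXEC): [IRQ0] PC=0: DEC 4 -> ACC=-4
Event 3 (EXEC): [IRQ0] PC=1: IRET -> resume MAIN at PC=0 (depth now 0)
Event 4 (EXEC): [MAIN] PC=0: INC 2 -> ACC=-2
Event 5 (INT 1): INT 1 arrives: push (MAIN, PC=1), enter IRQ1 at PC=0 (depth now 1)
Event 6 (EXEC): [IRQ1] PC=0: DEC 1 -> ACC=-3
Event 7 (EXEC): [IRQ1] PC=1: INC 2 -> ACC=-1
Event 8 (EXEC): [IRQ1] PC=2: IRET -> resume MAIN at PC=1 (depth now 0)
Event 9 (EXEC): [MAIN] PC=1: DEC 3 -> ACC=-4
Event 10 (EXEC): [MAIN] PC=2: INC 2 -> ACC=-2
Event 11 (EXEC): [MAIN] PC=3: INC 1 -> ACC=-1
Event 12 (INT 0): INT 0 arrives: push (MAIN, PC=4), enter IRQ0 at PC=0 (depth now 1)
Event 13 (EXEC): [IRQ0] PC=0: DEC 4 -> ACC=-5
Event 14 (EXEC): [IRQ0] PC=1: IRET -> resume MAIN at PC=4 (depth now 0)
Event 15 (EXEC): [MAIN] PC=4: DEC 2 -> ACC=-7
Event 16 (EXEC): [MAIN] PC=5: HALT

Answer: -7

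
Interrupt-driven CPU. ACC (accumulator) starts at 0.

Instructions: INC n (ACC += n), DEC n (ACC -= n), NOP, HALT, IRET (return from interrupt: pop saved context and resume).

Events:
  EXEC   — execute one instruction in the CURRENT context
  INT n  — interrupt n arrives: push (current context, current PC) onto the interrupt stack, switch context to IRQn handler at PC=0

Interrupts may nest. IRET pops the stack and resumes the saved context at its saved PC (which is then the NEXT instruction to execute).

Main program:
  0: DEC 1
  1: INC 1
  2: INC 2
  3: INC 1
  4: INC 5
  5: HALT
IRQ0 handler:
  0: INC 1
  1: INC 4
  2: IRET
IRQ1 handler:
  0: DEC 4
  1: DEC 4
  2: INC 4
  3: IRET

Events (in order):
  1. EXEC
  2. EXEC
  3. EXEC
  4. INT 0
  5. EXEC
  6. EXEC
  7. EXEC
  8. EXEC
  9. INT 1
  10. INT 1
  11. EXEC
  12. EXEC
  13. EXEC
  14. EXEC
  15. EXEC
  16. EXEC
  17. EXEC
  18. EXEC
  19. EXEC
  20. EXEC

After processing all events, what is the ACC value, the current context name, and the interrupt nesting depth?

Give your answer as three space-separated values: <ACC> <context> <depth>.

Answer: 5 MAIN 0

Derivation:
Event 1 (EXEC): [MAIN] PC=0: DEC 1 -> ACC=-1
Event 2 (EXEC): [MAIN] PC=1: INC 1 -> ACC=0
Event 3 (EXEC): [MAIN] PC=2: INC 2 -> ACC=2
Event 4 (INT 0): INT 0 arrives: push (MAIN, PC=3), enter IRQ0 at PC=0 (depth now 1)
Event 5 (EXEC): [IRQ0] PC=0: INC 1 -> ACC=3
Event 6 (EXEC): [IRQ0] PC=1: INC 4 -> ACC=7
Event 7 (EXEC): [IRQ0] PC=2: IRET -> resume MAIN at PC=3 (depth now 0)
Event 8 (EXEC): [MAIN] PC=3: INC 1 -> ACC=8
Event 9 (INT 1): INT 1 arrives: push (MAIN, PC=4), enter IRQ1 at PC=0 (depth now 1)
Event 10 (INT 1): INT 1 arrives: push (IRQ1, PC=0), enter IRQ1 at PC=0 (depth now 2)
Event 11 (EXEC): [IRQ1] PC=0: DEC 4 -> ACC=4
Event 12 (EXEC): [IRQ1] PC=1: DEC 4 -> ACC=0
Event 13 (EXEC): [IRQ1] PC=2: INC 4 -> ACC=4
Event 14 (EXEC): [IRQ1] PC=3: IRET -> resume IRQ1 at PC=0 (depth now 1)
Event 15 (EXEC): [IRQ1] PC=0: DEC 4 -> ACC=0
Event 16 (EXEC): [IRQ1] PC=1: DEC 4 -> ACC=-4
Event 17 (EXEC): [IRQ1] PC=2: INC 4 -> ACC=0
Event 18 (EXEC): [IRQ1] PC=3: IRET -> resume MAIN at PC=4 (depth now 0)
Event 19 (EXEC): [MAIN] PC=4: INC 5 -> ACC=5
Event 20 (EXEC): [MAIN] PC=5: HALT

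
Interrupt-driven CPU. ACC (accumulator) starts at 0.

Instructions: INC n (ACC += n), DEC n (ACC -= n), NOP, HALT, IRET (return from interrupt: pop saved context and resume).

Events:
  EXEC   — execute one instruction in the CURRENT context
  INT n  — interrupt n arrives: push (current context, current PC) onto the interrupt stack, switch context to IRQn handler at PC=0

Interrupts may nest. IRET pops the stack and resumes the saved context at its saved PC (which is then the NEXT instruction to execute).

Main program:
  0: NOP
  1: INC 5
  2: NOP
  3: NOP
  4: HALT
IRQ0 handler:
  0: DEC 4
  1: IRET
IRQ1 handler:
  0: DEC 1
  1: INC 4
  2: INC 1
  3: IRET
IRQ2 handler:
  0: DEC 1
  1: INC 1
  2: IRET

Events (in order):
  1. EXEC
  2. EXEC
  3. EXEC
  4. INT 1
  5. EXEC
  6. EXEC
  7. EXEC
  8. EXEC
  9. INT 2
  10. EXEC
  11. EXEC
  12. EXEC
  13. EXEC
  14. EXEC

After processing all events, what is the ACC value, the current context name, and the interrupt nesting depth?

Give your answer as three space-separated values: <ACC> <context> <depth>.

Answer: 9 MAIN 0

Derivation:
Event 1 (EXEC): [MAIN] PC=0: NOP
Event 2 (EXEC): [MAIN] PC=1: INC 5 -> ACC=5
Event 3 (EXEC): [MAIN] PC=2: NOP
Event 4 (INT 1): INT 1 arrives: push (MAIN, PC=3), enter IRQ1 at PC=0 (depth now 1)
Event 5 (EXEC): [IRQ1] PC=0: DEC 1 -> ACC=4
Event 6 (EXEC): [IRQ1] PC=1: INC 4 -> ACC=8
Event 7 (EXEC): [IRQ1] PC=2: INC 1 -> ACC=9
Event 8 (EXEC): [IRQ1] PC=3: IRET -> resume MAIN at PC=3 (depth now 0)
Event 9 (INT 2): INT 2 arrives: push (MAIN, PC=3), enter IRQ2 at PC=0 (depth now 1)
Event 10 (EXEC): [IRQ2] PC=0: DEC 1 -> ACC=8
Event 11 (EXEC): [IRQ2] PC=1: INC 1 -> ACC=9
Event 12 (EXEC): [IRQ2] PC=2: IRET -> resume MAIN at PC=3 (depth now 0)
Event 13 (EXEC): [MAIN] PC=3: NOP
Event 14 (EXEC): [MAIN] PC=4: HALT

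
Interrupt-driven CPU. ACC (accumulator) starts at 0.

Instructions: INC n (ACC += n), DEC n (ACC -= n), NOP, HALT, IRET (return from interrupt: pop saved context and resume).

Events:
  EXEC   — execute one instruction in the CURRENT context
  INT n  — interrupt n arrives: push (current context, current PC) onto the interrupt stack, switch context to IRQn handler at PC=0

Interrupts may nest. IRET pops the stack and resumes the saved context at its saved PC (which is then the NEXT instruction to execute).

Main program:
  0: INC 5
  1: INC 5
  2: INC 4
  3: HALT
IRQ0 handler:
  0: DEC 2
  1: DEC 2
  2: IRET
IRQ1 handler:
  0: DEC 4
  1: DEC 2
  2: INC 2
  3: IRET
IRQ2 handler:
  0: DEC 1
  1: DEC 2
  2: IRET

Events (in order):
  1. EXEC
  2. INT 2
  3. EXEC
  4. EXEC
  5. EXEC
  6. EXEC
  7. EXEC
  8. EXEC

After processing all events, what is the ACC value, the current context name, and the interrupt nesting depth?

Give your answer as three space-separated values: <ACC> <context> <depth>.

Event 1 (EXEC): [MAIN] PC=0: INC 5 -> ACC=5
Event 2 (INT 2): INT 2 arrives: push (MAIN, PC=1), enter IRQ2 at PC=0 (depth now 1)
Event 3 (EXEC): [IRQ2] PC=0: DEC 1 -> ACC=4
Event 4 (EXEC): [IRQ2] PC=1: DEC 2 -> ACC=2
Event 5 (EXEC): [IRQ2] PC=2: IRET -> resume MAIN at PC=1 (depth now 0)
Event 6 (EXEC): [MAIN] PC=1: INC 5 -> ACC=7
Event 7 (EXEC): [MAIN] PC=2: INC 4 -> ACC=11
Event 8 (EXEC): [MAIN] PC=3: HALT

Answer: 11 MAIN 0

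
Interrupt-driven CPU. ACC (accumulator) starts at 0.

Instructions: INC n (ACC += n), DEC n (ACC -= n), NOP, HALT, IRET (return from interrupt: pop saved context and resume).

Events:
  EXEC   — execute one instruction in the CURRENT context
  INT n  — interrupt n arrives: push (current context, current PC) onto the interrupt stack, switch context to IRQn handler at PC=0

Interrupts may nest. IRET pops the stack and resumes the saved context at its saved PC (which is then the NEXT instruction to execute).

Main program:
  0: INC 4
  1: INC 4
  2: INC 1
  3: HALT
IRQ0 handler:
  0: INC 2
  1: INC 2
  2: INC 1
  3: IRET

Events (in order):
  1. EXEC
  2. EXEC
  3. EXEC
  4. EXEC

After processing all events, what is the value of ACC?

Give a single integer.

Answer: 9

Derivation:
Event 1 (EXEC): [MAIN] PC=0: INC 4 -> ACC=4
Event 2 (EXEC): [MAIN] PC=1: INC 4 -> ACC=8
Event 3 (EXEC): [MAIN] PC=2: INC 1 -> ACC=9
Event 4 (EXEC): [MAIN] PC=3: HALT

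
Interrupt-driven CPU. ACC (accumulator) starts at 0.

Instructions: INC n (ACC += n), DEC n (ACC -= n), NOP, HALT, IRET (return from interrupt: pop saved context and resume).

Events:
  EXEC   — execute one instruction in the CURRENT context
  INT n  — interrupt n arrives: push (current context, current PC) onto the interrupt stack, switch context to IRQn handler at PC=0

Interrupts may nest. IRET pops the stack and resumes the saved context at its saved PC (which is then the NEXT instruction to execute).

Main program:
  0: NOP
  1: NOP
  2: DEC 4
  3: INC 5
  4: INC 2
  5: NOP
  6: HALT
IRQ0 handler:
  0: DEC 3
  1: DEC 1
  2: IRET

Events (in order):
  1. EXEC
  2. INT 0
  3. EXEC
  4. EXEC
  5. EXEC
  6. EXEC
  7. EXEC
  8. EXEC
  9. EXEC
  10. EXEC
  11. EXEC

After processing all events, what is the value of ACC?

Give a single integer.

Answer: -1

Derivation:
Event 1 (EXEC): [MAIN] PC=0: NOP
Event 2 (INT 0): INT 0 arrives: push (MAIN, PC=1), enter IRQ0 at PC=0 (depth now 1)
Event 3 (EXEC): [IRQ0] PC=0: DEC 3 -> ACC=-3
Event 4 (EXEC): [IRQ0] PC=1: DEC 1 -> ACC=-4
Event 5 (EXEC): [IRQ0] PC=2: IRET -> resume MAIN at PC=1 (depth now 0)
Event 6 (EXEC): [MAIN] PC=1: NOP
Event 7 (EXEC): [MAIN] PC=2: DEC 4 -> ACC=-8
Event 8 (EXEC): [MAIN] PC=3: INC 5 -> ACC=-3
Event 9 (EXEC): [MAIN] PC=4: INC 2 -> ACC=-1
Event 10 (EXEC): [MAIN] PC=5: NOP
Event 11 (EXEC): [MAIN] PC=6: HALT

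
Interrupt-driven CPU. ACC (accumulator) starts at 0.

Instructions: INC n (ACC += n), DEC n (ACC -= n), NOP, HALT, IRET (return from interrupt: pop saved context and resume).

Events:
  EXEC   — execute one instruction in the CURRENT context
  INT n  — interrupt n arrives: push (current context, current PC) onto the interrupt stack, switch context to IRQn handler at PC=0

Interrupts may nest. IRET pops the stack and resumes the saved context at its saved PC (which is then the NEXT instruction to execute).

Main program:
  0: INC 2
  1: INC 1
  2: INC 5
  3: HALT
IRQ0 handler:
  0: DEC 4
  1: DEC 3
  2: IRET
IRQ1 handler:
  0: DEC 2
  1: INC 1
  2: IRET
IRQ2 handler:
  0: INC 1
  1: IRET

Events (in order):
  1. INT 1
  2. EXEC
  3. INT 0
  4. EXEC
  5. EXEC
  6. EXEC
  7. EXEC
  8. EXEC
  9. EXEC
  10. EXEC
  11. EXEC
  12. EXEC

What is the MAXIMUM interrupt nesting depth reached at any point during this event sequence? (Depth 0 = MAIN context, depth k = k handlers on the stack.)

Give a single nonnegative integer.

Event 1 (INT 1): INT 1 arrives: push (MAIN, PC=0), enter IRQ1 at PC=0 (depth now 1) [depth=1]
Event 2 (EXEC): [IRQ1] PC=0: DEC 2 -> ACC=-2 [depth=1]
Event 3 (INT 0): INT 0 arrives: push (IRQ1, PC=1), enter IRQ0 at PC=0 (depth now 2) [depth=2]
Event 4 (EXEC): [IRQ0] PC=0: DEC 4 -> ACC=-6 [depth=2]
Event 5 (EXEC): [IRQ0] PC=1: DEC 3 -> ACC=-9 [depth=2]
Event 6 (EXEC): [IRQ0] PC=2: IRET -> resume IRQ1 at PC=1 (depth now 1) [depth=1]
Event 7 (EXEC): [IRQ1] PC=1: INC 1 -> ACC=-8 [depth=1]
Event 8 (EXEC): [IRQ1] PC=2: IRET -> resume MAIN at PC=0 (depth now 0) [depth=0]
Event 9 (EXEC): [MAIN] PC=0: INC 2 -> ACC=-6 [depth=0]
Event 10 (EXEC): [MAIN] PC=1: INC 1 -> ACC=-5 [depth=0]
Event 11 (EXEC): [MAIN] PC=2: INC 5 -> ACC=0 [depth=0]
Event 12 (EXEC): [MAIN] PC=3: HALT [depth=0]
Max depth observed: 2

Answer: 2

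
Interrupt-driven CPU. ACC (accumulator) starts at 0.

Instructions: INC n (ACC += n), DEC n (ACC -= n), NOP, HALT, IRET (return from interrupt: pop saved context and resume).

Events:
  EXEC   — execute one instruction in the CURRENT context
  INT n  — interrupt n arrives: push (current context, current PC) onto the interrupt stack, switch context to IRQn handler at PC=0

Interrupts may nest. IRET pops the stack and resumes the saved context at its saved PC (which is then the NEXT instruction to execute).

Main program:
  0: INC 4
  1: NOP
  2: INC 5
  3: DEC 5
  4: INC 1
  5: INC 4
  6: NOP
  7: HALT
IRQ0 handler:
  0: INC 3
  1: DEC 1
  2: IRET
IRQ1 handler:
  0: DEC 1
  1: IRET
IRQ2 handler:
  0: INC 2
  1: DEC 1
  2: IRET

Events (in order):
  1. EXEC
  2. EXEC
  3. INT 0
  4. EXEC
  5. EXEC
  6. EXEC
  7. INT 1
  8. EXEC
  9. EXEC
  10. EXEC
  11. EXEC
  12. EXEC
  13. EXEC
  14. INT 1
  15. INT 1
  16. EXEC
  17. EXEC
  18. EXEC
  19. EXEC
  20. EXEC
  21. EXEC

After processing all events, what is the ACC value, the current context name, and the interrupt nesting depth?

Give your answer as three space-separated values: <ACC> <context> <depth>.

Event 1 (EXEC): [MAIN] PC=0: INC 4 -> ACC=4
Event 2 (EXEC): [MAIN] PC=1: NOP
Event 3 (INT 0): INT 0 arrives: push (MAIN, PC=2), enter IRQ0 at PC=0 (depth now 1)
Event 4 (EXEC): [IRQ0] PC=0: INC 3 -> ACC=7
Event 5 (EXEC): [IRQ0] PC=1: DEC 1 -> ACC=6
Event 6 (EXEC): [IRQ0] PC=2: IRET -> resume MAIN at PC=2 (depth now 0)
Event 7 (INT 1): INT 1 arrives: push (MAIN, PC=2), enter IRQ1 at PC=0 (depth now 1)
Event 8 (EXEC): [IRQ1] PC=0: DEC 1 -> ACC=5
Event 9 (EXEC): [IRQ1] PC=1: IRET -> resume MAIN at PC=2 (depth now 0)
Event 10 (EXEC): [MAIN] PC=2: INC 5 -> ACC=10
Event 11 (EXEC): [MAIN] PC=3: DEC 5 -> ACC=5
Event 12 (EXEC): [MAIN] PC=4: INC 1 -> ACC=6
Event 13 (EXEC): [MAIN] PC=5: INC 4 -> ACC=10
Event 14 (INT 1): INT 1 arrives: push (MAIN, PC=6), enter IRQ1 at PC=0 (depth now 1)
Event 15 (INT 1): INT 1 arrives: push (IRQ1, PC=0), enter IRQ1 at PC=0 (depth now 2)
Event 16 (EXEC): [IRQ1] PC=0: DEC 1 -> ACC=9
Event 17 (EXEC): [IRQ1] PC=1: IRET -> resume IRQ1 at PC=0 (depth now 1)
Event 18 (EXEC): [IRQ1] PC=0: DEC 1 -> ACC=8
Event 19 (EXEC): [IRQ1] PC=1: IRET -> resume MAIN at PC=6 (depth now 0)
Event 20 (EXEC): [MAIN] PC=6: NOP
Event 21 (EXEC): [MAIN] PC=7: HALT

Answer: 8 MAIN 0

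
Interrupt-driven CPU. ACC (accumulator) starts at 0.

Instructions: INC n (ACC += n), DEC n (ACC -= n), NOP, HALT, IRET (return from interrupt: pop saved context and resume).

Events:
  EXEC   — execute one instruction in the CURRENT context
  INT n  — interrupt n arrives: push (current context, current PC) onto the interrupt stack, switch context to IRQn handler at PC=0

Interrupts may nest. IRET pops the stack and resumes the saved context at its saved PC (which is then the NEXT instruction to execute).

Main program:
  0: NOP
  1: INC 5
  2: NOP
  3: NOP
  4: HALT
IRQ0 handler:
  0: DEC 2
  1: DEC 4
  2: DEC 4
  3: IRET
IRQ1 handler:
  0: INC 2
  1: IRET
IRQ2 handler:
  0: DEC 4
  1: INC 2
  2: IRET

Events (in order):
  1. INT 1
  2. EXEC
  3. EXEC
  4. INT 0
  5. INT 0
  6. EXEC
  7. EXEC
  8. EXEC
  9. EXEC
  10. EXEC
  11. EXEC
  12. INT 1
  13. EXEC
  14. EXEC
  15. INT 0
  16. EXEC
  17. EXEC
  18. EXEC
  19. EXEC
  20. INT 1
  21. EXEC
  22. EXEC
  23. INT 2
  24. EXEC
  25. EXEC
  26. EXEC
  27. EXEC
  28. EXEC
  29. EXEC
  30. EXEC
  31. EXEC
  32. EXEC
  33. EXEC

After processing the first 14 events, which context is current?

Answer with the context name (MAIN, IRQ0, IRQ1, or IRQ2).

Answer: IRQ0

Derivation:
Event 1 (INT 1): INT 1 arrives: push (MAIN, PC=0), enter IRQ1 at PC=0 (depth now 1)
Event 2 (EXEC): [IRQ1] PC=0: INC 2 -> ACC=2
Event 3 (EXEC): [IRQ1] PC=1: IRET -> resume MAIN at PC=0 (depth now 0)
Event 4 (INT 0): INT 0 arrives: push (MAIN, PC=0), enter IRQ0 at PC=0 (depth now 1)
Event 5 (INT 0): INT 0 arrives: push (IRQ0, PC=0), enter IRQ0 at PC=0 (depth now 2)
Event 6 (EXEC): [IRQ0] PC=0: DEC 2 -> ACC=0
Event 7 (EXEC): [IRQ0] PC=1: DEC 4 -> ACC=-4
Event 8 (EXEC): [IRQ0] PC=2: DEC 4 -> ACC=-8
Event 9 (EXEC): [IRQ0] PC=3: IRET -> resume IRQ0 at PC=0 (depth now 1)
Event 10 (EXEC): [IRQ0] PC=0: DEC 2 -> ACC=-10
Event 11 (EXEC): [IRQ0] PC=1: DEC 4 -> ACC=-14
Event 12 (INT 1): INT 1 arrives: push (IRQ0, PC=2), enter IRQ1 at PC=0 (depth now 2)
Event 13 (EXEC): [IRQ1] PC=0: INC 2 -> ACC=-12
Event 14 (EXEC): [IRQ1] PC=1: IRET -> resume IRQ0 at PC=2 (depth now 1)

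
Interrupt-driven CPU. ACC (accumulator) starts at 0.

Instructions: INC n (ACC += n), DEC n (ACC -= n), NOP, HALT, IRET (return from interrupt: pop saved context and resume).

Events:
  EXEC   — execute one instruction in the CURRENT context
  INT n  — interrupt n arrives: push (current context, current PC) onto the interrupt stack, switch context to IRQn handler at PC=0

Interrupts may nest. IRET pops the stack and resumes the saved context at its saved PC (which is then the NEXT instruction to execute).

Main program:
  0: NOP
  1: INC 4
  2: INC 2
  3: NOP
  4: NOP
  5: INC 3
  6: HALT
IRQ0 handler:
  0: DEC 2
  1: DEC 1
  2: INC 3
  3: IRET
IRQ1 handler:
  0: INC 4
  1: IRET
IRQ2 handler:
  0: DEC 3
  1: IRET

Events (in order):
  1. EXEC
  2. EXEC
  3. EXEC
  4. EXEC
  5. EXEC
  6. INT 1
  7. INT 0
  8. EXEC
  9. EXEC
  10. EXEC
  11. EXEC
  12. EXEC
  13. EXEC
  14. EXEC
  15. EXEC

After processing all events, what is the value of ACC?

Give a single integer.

Answer: 13

Derivation:
Event 1 (EXEC): [MAIN] PC=0: NOP
Event 2 (EXEC): [MAIN] PC=1: INC 4 -> ACC=4
Event 3 (EXEC): [MAIN] PC=2: INC 2 -> ACC=6
Event 4 (EXEC): [MAIN] PC=3: NOP
Event 5 (EXEC): [MAIN] PC=4: NOP
Event 6 (INT 1): INT 1 arrives: push (MAIN, PC=5), enter IRQ1 at PC=0 (depth now 1)
Event 7 (INT 0): INT 0 arrives: push (IRQ1, PC=0), enter IRQ0 at PC=0 (depth now 2)
Event 8 (EXEC): [IRQ0] PC=0: DEC 2 -> ACC=4
Event 9 (EXEC): [IRQ0] PC=1: DEC 1 -> ACC=3
Event 10 (EXEC): [IRQ0] PC=2: INC 3 -> ACC=6
Event 11 (EXEC): [IRQ0] PC=3: IRET -> resume IRQ1 at PC=0 (depth now 1)
Event 12 (EXEC): [IRQ1] PC=0: INC 4 -> ACC=10
Event 13 (EXEC): [IRQ1] PC=1: IRET -> resume MAIN at PC=5 (depth now 0)
Event 14 (EXEC): [MAIN] PC=5: INC 3 -> ACC=13
Event 15 (EXEC): [MAIN] PC=6: HALT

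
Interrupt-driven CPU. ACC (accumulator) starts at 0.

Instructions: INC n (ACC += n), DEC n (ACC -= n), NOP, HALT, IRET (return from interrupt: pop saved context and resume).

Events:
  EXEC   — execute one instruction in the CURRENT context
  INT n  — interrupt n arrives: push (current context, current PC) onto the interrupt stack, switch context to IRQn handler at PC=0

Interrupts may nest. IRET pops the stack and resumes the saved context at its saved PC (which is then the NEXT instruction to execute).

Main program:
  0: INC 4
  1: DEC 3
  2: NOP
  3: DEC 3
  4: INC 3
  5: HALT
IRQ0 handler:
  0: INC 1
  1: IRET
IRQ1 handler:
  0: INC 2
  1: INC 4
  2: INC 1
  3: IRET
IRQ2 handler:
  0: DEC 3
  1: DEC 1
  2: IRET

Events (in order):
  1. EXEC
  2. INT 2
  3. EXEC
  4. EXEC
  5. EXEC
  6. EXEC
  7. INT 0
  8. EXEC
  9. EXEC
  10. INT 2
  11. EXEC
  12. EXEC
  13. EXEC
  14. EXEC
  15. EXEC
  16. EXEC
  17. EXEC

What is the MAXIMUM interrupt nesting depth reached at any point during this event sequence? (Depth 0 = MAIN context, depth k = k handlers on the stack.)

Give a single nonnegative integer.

Answer: 1

Derivation:
Event 1 (EXEC): [MAIN] PC=0: INC 4 -> ACC=4 [depth=0]
Event 2 (INT 2): INT 2 arrives: push (MAIN, PC=1), enter IRQ2 at PC=0 (depth now 1) [depth=1]
Event 3 (EXEC): [IRQ2] PC=0: DEC 3 -> ACC=1 [depth=1]
Event 4 (EXEC): [IRQ2] PC=1: DEC 1 -> ACC=0 [depth=1]
Event 5 (EXEC): [IRQ2] PC=2: IRET -> resume MAIN at PC=1 (depth now 0) [depth=0]
Event 6 (EXEC): [MAIN] PC=1: DEC 3 -> ACC=-3 [depth=0]
Event 7 (INT 0): INT 0 arrives: push (MAIN, PC=2), enter IRQ0 at PC=0 (depth now 1) [depth=1]
Event 8 (EXEC): [IRQ0] PC=0: INC 1 -> ACC=-2 [depth=1]
Event 9 (EXEC): [IRQ0] PC=1: IRET -> resume MAIN at PC=2 (depth now 0) [depth=0]
Event 10 (INT 2): INT 2 arrives: push (MAIN, PC=2), enter IRQ2 at PC=0 (depth now 1) [depth=1]
Event 11 (EXEC): [IRQ2] PC=0: DEC 3 -> ACC=-5 [depth=1]
Event 12 (EXEC): [IRQ2] PC=1: DEC 1 -> ACC=-6 [depth=1]
Event 13 (EXEC): [IRQ2] PC=2: IRET -> resume MAIN at PC=2 (depth now 0) [depth=0]
Event 14 (EXEC): [MAIN] PC=2: NOP [depth=0]
Event 15 (EXEC): [MAIN] PC=3: DEC 3 -> ACC=-9 [depth=0]
Event 16 (EXEC): [MAIN] PC=4: INC 3 -> ACC=-6 [depth=0]
Event 17 (EXEC): [MAIN] PC=5: HALT [depth=0]
Max depth observed: 1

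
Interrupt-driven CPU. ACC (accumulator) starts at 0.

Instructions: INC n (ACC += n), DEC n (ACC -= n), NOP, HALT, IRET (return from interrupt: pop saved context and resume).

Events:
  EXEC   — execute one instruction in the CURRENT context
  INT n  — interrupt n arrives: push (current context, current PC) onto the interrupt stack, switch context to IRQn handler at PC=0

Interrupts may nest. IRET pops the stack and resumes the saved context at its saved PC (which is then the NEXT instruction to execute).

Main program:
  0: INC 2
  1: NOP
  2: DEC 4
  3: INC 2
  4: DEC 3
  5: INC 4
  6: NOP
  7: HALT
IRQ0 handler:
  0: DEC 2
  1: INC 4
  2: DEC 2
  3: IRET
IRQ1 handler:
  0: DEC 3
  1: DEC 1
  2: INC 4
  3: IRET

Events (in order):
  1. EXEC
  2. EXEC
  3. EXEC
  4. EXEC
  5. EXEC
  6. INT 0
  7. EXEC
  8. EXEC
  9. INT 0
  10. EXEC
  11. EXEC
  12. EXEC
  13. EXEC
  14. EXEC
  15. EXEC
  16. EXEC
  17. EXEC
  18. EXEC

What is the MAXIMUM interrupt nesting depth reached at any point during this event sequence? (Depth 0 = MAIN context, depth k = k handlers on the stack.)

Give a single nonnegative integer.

Answer: 2

Derivation:
Event 1 (EXEC): [MAIN] PC=0: INC 2 -> ACC=2 [depth=0]
Event 2 (EXEC): [MAIN] PC=1: NOP [depth=0]
Event 3 (EXEC): [MAIN] PC=2: DEC 4 -> ACC=-2 [depth=0]
Event 4 (EXEC): [MAIN] PC=3: INC 2 -> ACC=0 [depth=0]
Event 5 (EXEC): [MAIN] PC=4: DEC 3 -> ACC=-3 [depth=0]
Event 6 (INT 0): INT 0 arrives: push (MAIN, PC=5), enter IRQ0 at PC=0 (depth now 1) [depth=1]
Event 7 (EXEC): [IRQ0] PC=0: DEC 2 -> ACC=-5 [depth=1]
Event 8 (EXEC): [IRQ0] PC=1: INC 4 -> ACC=-1 [depth=1]
Event 9 (INT 0): INT 0 arrives: push (IRQ0, PC=2), enter IRQ0 at PC=0 (depth now 2) [depth=2]
Event 10 (EXEC): [IRQ0] PC=0: DEC 2 -> ACC=-3 [depth=2]
Event 11 (EXEC): [IRQ0] PC=1: INC 4 -> ACC=1 [depth=2]
Event 12 (EXEC): [IRQ0] PC=2: DEC 2 -> ACC=-1 [depth=2]
Event 13 (EXEC): [IRQ0] PC=3: IRET -> resume IRQ0 at PC=2 (depth now 1) [depth=1]
Event 14 (EXEC): [IRQ0] PC=2: DEC 2 -> ACC=-3 [depth=1]
Event 15 (EXEC): [IRQ0] PC=3: IRET -> resume MAIN at PC=5 (depth now 0) [depth=0]
Event 16 (EXEC): [MAIN] PC=5: INC 4 -> ACC=1 [depth=0]
Event 17 (EXEC): [MAIN] PC=6: NOP [depth=0]
Event 18 (EXEC): [MAIN] PC=7: HALT [depth=0]
Max depth observed: 2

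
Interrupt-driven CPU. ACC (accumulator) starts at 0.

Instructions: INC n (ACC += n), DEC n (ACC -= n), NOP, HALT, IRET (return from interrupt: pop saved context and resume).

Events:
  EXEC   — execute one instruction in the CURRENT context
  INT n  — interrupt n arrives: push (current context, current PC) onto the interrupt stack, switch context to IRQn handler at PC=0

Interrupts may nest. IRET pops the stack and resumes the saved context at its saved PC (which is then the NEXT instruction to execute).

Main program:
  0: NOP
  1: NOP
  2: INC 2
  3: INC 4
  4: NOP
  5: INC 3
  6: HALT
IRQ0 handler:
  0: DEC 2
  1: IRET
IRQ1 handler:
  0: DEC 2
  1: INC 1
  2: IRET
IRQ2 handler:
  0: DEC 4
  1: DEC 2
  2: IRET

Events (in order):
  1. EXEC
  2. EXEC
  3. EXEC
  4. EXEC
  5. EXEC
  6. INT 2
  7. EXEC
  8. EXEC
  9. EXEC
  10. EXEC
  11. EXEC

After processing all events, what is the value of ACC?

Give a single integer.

Answer: 3

Derivation:
Event 1 (EXEC): [MAIN] PC=0: NOP
Event 2 (EXEC): [MAIN] PC=1: NOP
Event 3 (EXEC): [MAIN] PC=2: INC 2 -> ACC=2
Event 4 (EXEC): [MAIN] PC=3: INC 4 -> ACC=6
Event 5 (EXEC): [MAIN] PC=4: NOP
Event 6 (INT 2): INT 2 arrives: push (MAIN, PC=5), enter IRQ2 at PC=0 (depth now 1)
Event 7 (EXEC): [IRQ2] PC=0: DEC 4 -> ACC=2
Event 8 (EXEC): [IRQ2] PC=1: DEC 2 -> ACC=0
Event 9 (EXEC): [IRQ2] PC=2: IRET -> resume MAIN at PC=5 (depth now 0)
Event 10 (EXEC): [MAIN] PC=5: INC 3 -> ACC=3
Event 11 (EXEC): [MAIN] PC=6: HALT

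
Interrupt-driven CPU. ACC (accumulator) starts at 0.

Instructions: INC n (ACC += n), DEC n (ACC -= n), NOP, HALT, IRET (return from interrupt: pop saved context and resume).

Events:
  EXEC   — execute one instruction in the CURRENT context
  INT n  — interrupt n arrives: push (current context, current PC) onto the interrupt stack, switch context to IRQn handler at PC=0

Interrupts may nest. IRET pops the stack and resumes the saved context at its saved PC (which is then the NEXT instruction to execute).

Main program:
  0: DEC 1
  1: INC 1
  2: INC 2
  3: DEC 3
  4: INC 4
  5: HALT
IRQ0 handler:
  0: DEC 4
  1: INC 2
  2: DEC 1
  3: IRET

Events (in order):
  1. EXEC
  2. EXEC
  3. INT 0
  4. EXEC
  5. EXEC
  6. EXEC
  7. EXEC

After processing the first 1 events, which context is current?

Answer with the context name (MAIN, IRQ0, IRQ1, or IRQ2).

Event 1 (EXEC): [MAIN] PC=0: DEC 1 -> ACC=-1

Answer: MAIN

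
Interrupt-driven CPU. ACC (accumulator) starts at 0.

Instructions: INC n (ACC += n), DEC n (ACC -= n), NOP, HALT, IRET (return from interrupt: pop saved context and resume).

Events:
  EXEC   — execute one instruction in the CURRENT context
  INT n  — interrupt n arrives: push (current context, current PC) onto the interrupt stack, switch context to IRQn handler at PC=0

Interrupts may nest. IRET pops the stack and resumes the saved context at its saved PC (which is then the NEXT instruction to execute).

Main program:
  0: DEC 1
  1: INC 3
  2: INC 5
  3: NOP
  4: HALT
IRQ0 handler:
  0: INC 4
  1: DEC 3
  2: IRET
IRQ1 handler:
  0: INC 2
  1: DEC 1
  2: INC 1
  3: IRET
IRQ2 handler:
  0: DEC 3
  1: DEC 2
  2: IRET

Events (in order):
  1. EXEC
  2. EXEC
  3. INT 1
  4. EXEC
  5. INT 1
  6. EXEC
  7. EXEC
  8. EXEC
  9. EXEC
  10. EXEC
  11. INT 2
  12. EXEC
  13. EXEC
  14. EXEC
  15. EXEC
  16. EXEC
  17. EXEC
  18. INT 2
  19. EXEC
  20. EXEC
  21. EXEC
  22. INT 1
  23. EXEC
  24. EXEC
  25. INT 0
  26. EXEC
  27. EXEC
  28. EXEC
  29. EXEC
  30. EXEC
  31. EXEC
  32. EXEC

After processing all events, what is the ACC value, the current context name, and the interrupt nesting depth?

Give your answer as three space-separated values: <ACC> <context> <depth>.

Answer: 4 MAIN 0

Derivation:
Event 1 (EXEC): [MAIN] PC=0: DEC 1 -> ACC=-1
Event 2 (EXEC): [MAIN] PC=1: INC 3 -> ACC=2
Event 3 (INT 1): INT 1 arrives: push (MAIN, PC=2), enter IRQ1 at PC=0 (depth now 1)
Event 4 (EXEC): [IRQ1] PC=0: INC 2 -> ACC=4
Event 5 (INT 1): INT 1 arrives: push (IRQ1, PC=1), enter IRQ1 at PC=0 (depth now 2)
Event 6 (EXEC): [IRQ1] PC=0: INC 2 -> ACC=6
Event 7 (EXEC): [IRQ1] PC=1: DEC 1 -> ACC=5
Event 8 (EXEC): [IRQ1] PC=2: INC 1 -> ACC=6
Event 9 (EXEC): [IRQ1] PC=3: IRET -> resume IRQ1 at PC=1 (depth now 1)
Event 10 (EXEC): [IRQ1] PC=1: DEC 1 -> ACC=5
Event 11 (INT 2): INT 2 arrives: push (IRQ1, PC=2), enter IRQ2 at PC=0 (depth now 2)
Event 12 (EXEC): [IRQ2] PC=0: DEC 3 -> ACC=2
Event 13 (EXEC): [IRQ2] PC=1: DEC 2 -> ACC=0
Event 14 (EXEC): [IRQ2] PC=2: IRET -> resume IRQ1 at PC=2 (depth now 1)
Event 15 (EXEC): [IRQ1] PC=2: INC 1 -> ACC=1
Event 16 (EXEC): [IRQ1] PC=3: IRET -> resume MAIN at PC=2 (depth now 0)
Event 17 (EXEC): [MAIN] PC=2: INC 5 -> ACC=6
Event 18 (INT 2): INT 2 arrives: push (MAIN, PC=3), enter IRQ2 at PC=0 (depth now 1)
Event 19 (EXEC): [IRQ2] PC=0: DEC 3 -> ACC=3
Event 20 (EXEC): [IRQ2] PC=1: DEC 2 -> ACC=1
Event 21 (EXEC): [IRQ2] PC=2: IRET -> resume MAIN at PC=3 (depth now 0)
Event 22 (INT 1): INT 1 arrives: push (MAIN, PC=3), enter IRQ1 at PC=0 (depth now 1)
Event 23 (EXEC): [IRQ1] PC=0: INC 2 -> ACC=3
Event 24 (EXEC): [IRQ1] PC=1: DEC 1 -> ACC=2
Event 25 (INT 0): INT 0 arrives: push (IRQ1, PC=2), enter IRQ0 at PC=0 (depth now 2)
Event 26 (EXEC): [IRQ0] PC=0: INC 4 -> ACC=6
Event 27 (EXEC): [IRQ0] PC=1: DEC 3 -> ACC=3
Event 28 (EXEC): [IRQ0] PC=2: IRET -> resume IRQ1 at PC=2 (depth now 1)
Event 29 (EXEC): [IRQ1] PC=2: INC 1 -> ACC=4
Event 30 (EXEC): [IRQ1] PC=3: IRET -> resume MAIN at PC=3 (depth now 0)
Event 31 (EXEC): [MAIN] PC=3: NOP
Event 32 (EXEC): [MAIN] PC=4: HALT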